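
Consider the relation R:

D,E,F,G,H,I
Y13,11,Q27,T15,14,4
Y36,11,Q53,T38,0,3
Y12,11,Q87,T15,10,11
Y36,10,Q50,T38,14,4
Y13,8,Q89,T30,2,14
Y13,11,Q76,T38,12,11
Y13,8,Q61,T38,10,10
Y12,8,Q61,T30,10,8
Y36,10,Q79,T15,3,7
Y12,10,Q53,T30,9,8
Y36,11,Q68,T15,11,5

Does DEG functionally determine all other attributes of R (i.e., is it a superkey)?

Yes

All 11 rows have distinct DEG values, so DEG → (all attributes) holds and DEG is a superkey.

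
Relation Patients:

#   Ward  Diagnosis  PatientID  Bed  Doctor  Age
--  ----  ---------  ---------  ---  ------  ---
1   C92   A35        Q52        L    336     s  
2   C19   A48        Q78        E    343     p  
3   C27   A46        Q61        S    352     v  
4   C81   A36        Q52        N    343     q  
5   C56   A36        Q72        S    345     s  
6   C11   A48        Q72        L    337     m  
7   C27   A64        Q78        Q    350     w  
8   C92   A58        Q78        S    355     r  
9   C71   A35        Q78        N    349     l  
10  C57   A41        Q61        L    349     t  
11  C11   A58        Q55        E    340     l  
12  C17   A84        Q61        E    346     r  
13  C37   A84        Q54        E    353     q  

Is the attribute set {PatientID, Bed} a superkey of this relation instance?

Yes

All 13 rows have distinct {PatientID, Bed} values, so {PatientID, Bed} → (all attributes) holds and {PatientID, Bed} is a superkey.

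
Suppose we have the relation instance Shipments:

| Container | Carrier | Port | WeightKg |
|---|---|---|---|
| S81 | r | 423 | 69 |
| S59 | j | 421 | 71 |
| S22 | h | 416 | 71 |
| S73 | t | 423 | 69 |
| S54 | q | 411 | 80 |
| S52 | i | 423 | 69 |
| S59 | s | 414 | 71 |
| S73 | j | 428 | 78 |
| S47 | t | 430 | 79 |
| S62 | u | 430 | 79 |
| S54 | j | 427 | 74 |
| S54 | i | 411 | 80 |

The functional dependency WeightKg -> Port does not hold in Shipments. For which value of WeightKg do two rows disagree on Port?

71

WeightKg=69: 3 rows → Port = 423, 423, 423 ✓
WeightKg=71: 3 rows → Port takes values {421, 416, 414} — violation
WeightKg=80: 2 rows → Port = 411, 411 ✓
WeightKg=78: 1 row → Port = 428 ✓
WeightKg=79: 2 rows → Port = 430, 430 ✓
WeightKg=74: 1 row → Port = 427 ✓
The only WeightKg value with inconsistent Port is WeightKg=71.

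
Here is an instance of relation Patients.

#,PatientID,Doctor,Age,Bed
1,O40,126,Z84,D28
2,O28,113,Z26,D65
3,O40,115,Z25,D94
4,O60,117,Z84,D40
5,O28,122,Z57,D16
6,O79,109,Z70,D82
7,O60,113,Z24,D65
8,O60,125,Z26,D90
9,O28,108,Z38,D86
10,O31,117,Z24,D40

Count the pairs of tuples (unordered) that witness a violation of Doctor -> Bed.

0

Doctor=113: all 2 rows agree on Bed — 0 pairs.
Doctor=117: all 2 rows agree on Bed — 0 pairs.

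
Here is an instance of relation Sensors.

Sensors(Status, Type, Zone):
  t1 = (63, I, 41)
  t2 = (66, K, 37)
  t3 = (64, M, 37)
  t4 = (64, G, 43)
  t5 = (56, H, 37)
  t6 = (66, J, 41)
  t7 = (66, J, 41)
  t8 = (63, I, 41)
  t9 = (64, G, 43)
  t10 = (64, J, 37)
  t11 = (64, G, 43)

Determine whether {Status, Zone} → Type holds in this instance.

No

(Status=63, Zone=41): rows 1, 8 → Type = I, I ✓
(Status=66, Zone=37): row 2 → Type = K ✓
(Status=64, Zone=37): rows 3, 10 → Type takes values {M, J} — violation
(Status=64, Zone=43): rows 4, 9, 11 → Type = G, G, G ✓
(Status=56, Zone=37): row 5 → Type = H ✓
(Status=66, Zone=41): rows 6, 7 → Type = J, J ✓
Two rows agree on {Status, Zone} but differ on Type, so {Status, Zone} → Type does not hold.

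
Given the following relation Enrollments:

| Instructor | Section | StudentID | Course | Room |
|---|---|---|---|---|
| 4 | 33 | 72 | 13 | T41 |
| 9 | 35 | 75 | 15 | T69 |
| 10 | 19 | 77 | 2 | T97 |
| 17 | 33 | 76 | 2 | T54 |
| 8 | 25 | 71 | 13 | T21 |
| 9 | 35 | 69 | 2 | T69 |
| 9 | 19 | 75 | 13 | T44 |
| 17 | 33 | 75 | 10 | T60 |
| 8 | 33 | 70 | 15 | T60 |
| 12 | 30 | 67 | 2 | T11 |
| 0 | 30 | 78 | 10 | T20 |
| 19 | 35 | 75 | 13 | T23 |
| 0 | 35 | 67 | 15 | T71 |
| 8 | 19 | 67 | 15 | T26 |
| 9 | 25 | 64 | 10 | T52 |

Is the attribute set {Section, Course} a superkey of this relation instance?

Two distinct rows share (Section=35, Course=15), so {Section, Course} does not determine every attribute — not a superkey.

No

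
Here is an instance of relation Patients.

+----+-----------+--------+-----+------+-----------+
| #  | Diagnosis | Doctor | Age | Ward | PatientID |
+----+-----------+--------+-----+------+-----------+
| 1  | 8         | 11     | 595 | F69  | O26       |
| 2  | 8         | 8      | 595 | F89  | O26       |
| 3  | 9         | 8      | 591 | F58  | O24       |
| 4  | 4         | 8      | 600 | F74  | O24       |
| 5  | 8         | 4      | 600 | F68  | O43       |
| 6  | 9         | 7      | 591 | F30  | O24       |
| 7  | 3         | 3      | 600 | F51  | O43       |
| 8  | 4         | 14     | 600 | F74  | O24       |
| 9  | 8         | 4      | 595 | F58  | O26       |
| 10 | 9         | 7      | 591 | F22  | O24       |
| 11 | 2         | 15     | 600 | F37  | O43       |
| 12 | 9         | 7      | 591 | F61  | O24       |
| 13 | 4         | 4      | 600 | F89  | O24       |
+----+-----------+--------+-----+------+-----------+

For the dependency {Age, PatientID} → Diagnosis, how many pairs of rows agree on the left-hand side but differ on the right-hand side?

3

(Age=595, PatientID=O26): all 3 rows agree on Diagnosis — 0 pairs.
(Age=591, PatientID=O24): all 4 rows agree on Diagnosis — 0 pairs.
(Age=600, PatientID=O24): all 3 rows agree on Diagnosis — 0 pairs.
(Age=600, PatientID=O43): violating pairs (5,7), (5,11), (7,11) — 3 pairs.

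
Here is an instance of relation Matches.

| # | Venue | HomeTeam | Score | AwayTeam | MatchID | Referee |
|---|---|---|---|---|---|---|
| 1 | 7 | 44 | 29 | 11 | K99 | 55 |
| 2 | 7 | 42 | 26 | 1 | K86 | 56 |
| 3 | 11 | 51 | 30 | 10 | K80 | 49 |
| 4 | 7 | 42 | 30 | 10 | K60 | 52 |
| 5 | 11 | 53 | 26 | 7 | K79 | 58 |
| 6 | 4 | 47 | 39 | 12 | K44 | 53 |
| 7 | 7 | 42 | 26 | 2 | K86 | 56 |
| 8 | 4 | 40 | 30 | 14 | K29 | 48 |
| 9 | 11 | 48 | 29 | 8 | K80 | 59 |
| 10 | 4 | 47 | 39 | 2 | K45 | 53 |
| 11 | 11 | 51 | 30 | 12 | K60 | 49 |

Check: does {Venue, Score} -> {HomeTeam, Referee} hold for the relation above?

Yes

(Venue=7, Score=29): row 1 → {HomeTeam,Referee} = (44, 55) ✓
(Venue=7, Score=26): rows 2, 7 → {HomeTeam,Referee} = (42, 56), (42, 56) ✓
(Venue=11, Score=30): rows 3, 11 → {HomeTeam,Referee} = (51, 49), (51, 49) ✓
(Venue=7, Score=30): row 4 → {HomeTeam,Referee} = (42, 52) ✓
(Venue=11, Score=26): row 5 → {HomeTeam,Referee} = (53, 58) ✓
(Venue=4, Score=39): rows 6, 10 → {HomeTeam,Referee} = (47, 53), (47, 53) ✓
(Venue=4, Score=30): row 8 → {HomeTeam,Referee} = (40, 48) ✓
(Venue=11, Score=29): row 9 → {HomeTeam,Referee} = (48, 59) ✓
Every {Venue, Score} value is associated with a single {HomeTeam, Referee} value, so {Venue, Score} -> {HomeTeam, Referee} holds.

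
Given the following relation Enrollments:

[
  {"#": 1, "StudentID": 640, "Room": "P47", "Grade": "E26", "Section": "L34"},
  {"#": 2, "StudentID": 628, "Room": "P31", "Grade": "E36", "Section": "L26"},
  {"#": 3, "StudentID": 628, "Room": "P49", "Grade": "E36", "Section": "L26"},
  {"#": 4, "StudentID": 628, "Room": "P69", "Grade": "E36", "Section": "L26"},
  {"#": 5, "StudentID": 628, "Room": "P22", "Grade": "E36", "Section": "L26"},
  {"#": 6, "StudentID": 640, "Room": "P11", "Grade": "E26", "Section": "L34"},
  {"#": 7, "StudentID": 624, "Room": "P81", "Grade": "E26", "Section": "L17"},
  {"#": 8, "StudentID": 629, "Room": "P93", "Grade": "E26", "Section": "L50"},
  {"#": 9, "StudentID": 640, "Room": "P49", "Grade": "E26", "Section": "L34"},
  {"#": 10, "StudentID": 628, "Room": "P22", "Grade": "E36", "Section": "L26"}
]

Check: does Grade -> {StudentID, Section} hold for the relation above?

Grade=E26: rows 1, 6, 7, 8, 9 → {StudentID,Section} takes values {(640, L34), (624, L17), (629, L50)} — violation
Grade=E36: rows 2, 3, 4, 5, 10 → {StudentID,Section} = (628, L26), (628, L26), (628, L26), (628, L26), (628, L26) ✓
Two rows agree on Grade but differ on {StudentID, Section}, so Grade -> {StudentID, Section} does not hold.

No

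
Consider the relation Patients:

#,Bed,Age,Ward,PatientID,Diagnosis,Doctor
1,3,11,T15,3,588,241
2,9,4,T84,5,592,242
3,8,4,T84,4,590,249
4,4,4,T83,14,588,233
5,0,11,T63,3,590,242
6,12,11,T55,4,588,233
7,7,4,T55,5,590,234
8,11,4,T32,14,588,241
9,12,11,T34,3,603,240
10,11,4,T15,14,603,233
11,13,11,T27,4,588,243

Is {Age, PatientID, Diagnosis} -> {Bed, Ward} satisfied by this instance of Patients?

No

(Age=11, PatientID=3, Diagnosis=588): row 1 → {Bed,Ward} = (3, T15) ✓
(Age=4, PatientID=5, Diagnosis=592): row 2 → {Bed,Ward} = (9, T84) ✓
(Age=4, PatientID=4, Diagnosis=590): row 3 → {Bed,Ward} = (8, T84) ✓
(Age=4, PatientID=14, Diagnosis=588): rows 4, 8 → {Bed,Ward} takes values {(4, T83), (11, T32)} — violation
(Age=11, PatientID=3, Diagnosis=590): row 5 → {Bed,Ward} = (0, T63) ✓
(Age=11, PatientID=4, Diagnosis=588): rows 6, 11 → {Bed,Ward} takes values {(12, T55), (13, T27)} — violation
(Age=4, PatientID=5, Diagnosis=590): row 7 → {Bed,Ward} = (7, T55) ✓
(Age=11, PatientID=3, Diagnosis=603): row 9 → {Bed,Ward} = (12, T34) ✓
(Age=4, PatientID=14, Diagnosis=603): row 10 → {Bed,Ward} = (11, T15) ✓
Two rows agree on {Age, PatientID, Diagnosis} but differ on {Bed, Ward}, so {Age, PatientID, Diagnosis} -> {Bed, Ward} does not hold.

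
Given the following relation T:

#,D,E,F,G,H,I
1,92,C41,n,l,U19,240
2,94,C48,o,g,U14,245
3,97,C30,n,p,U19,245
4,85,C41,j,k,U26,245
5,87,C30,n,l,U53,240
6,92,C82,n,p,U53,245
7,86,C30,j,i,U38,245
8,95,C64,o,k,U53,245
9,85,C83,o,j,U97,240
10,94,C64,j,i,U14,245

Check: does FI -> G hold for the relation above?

(F=n, I=240): rows 1, 5 → G = l, l ✓
(F=o, I=245): rows 2, 8 → G takes values {g, k} — violation
(F=n, I=245): rows 3, 6 → G = p, p ✓
(F=j, I=245): rows 4, 7, 10 → G takes values {k, i} — violation
(F=o, I=240): row 9 → G = j ✓
Two rows agree on FI but differ on G, so FI -> G does not hold.

No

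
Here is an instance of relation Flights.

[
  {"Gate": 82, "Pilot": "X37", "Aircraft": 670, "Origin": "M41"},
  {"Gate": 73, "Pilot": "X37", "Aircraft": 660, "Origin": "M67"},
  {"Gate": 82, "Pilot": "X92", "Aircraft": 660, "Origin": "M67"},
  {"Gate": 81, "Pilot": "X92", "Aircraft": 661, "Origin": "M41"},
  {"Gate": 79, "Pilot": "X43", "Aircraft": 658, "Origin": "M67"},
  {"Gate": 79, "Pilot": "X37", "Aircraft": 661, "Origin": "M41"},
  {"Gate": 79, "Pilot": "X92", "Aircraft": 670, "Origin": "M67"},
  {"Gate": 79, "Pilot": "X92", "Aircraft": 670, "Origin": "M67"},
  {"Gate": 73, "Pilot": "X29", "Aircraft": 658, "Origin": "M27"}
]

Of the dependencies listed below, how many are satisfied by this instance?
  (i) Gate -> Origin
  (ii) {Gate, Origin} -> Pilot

0

(i) Gate -> Origin: Gate=82: 2 rows → Origin takes values {M41, M67} — violation; Gate=73: 2 rows → Origin takes values {M67, M27} — violation; Gate=79: 4 rows → Origin takes values {M67, M41} — violation — fails.
(ii) {Gate, Origin} -> Pilot: (Gate=79, Origin=M67): 3 rows → Pilot takes values {X43, X92} — violation — fails.
None of the 2 dependencies hold.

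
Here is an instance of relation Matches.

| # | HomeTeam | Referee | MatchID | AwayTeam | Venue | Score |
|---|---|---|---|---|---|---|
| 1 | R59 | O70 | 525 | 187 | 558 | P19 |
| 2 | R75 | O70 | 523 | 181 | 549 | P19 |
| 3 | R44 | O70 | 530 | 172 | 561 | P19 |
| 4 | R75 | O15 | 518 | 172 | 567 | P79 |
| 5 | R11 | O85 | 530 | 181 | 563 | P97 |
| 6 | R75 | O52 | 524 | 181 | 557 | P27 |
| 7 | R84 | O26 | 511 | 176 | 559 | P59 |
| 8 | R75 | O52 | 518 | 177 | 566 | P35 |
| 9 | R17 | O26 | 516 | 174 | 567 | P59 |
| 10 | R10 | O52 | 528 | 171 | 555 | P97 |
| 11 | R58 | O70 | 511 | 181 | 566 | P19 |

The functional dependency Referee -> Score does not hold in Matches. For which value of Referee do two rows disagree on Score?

O52

Referee=O70: rows 1, 2, 3, 11 → Score = P19, P19, P19, P19 ✓
Referee=O15: row 4 → Score = P79 ✓
Referee=O85: row 5 → Score = P97 ✓
Referee=O52: rows 6, 8, 10 → Score takes values {P27, P35, P97} — violation
Referee=O26: rows 7, 9 → Score = P59, P59 ✓
The only Referee value with inconsistent Score is Referee=O52.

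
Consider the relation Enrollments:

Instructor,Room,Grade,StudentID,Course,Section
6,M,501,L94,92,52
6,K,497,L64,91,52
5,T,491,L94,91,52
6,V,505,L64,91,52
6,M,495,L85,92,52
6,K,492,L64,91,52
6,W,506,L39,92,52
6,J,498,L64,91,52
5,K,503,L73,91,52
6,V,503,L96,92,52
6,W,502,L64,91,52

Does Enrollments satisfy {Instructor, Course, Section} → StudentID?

(Instructor=6, Course=92, Section=52): 4 rows → StudentID takes values {L94, L85, L39, L96} — violation
(Instructor=6, Course=91, Section=52): 5 rows → StudentID = L64, L64, L64, L64, L64 ✓
(Instructor=5, Course=91, Section=52): 2 rows → StudentID takes values {L94, L73} — violation
Two rows agree on {Instructor, Course, Section} but differ on StudentID, so {Instructor, Course, Section} → StudentID does not hold.

No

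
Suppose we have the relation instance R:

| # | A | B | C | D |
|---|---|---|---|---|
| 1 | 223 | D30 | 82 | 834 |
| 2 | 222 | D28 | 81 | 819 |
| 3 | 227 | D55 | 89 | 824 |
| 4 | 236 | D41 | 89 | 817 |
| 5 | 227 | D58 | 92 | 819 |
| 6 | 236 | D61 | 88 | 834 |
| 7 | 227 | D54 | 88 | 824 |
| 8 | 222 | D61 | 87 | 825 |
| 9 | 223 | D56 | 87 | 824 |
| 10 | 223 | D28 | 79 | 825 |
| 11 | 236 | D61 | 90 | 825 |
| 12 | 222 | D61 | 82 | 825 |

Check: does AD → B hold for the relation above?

(A=223, D=834): row 1 → B = D30 ✓
(A=222, D=819): row 2 → B = D28 ✓
(A=227, D=824): rows 3, 7 → B takes values {D55, D54} — violation
(A=236, D=817): row 4 → B = D41 ✓
(A=227, D=819): row 5 → B = D58 ✓
(A=236, D=834): row 6 → B = D61 ✓
(A=222, D=825): rows 8, 12 → B = D61, D61 ✓
(A=223, D=824): row 9 → B = D56 ✓
(A=223, D=825): row 10 → B = D28 ✓
(A=236, D=825): row 11 → B = D61 ✓
Two rows agree on AD but differ on B, so AD → B does not hold.

No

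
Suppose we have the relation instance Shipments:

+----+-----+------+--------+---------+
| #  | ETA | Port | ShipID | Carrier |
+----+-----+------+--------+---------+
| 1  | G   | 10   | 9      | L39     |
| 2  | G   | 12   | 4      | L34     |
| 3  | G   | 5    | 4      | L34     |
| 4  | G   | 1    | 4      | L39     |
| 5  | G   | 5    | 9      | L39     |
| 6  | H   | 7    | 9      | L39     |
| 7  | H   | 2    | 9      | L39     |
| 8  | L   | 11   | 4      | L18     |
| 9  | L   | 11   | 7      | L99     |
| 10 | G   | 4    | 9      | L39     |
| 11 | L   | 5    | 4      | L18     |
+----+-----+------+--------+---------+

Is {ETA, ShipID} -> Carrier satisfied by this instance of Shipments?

(ETA=G, ShipID=9): rows 1, 5, 10 → Carrier = L39, L39, L39 ✓
(ETA=G, ShipID=4): rows 2, 3, 4 → Carrier takes values {L34, L39} — violation
(ETA=H, ShipID=9): rows 6, 7 → Carrier = L39, L39 ✓
(ETA=L, ShipID=4): rows 8, 11 → Carrier = L18, L18 ✓
(ETA=L, ShipID=7): row 9 → Carrier = L99 ✓
Two rows agree on {ETA, ShipID} but differ on Carrier, so {ETA, ShipID} -> Carrier does not hold.

No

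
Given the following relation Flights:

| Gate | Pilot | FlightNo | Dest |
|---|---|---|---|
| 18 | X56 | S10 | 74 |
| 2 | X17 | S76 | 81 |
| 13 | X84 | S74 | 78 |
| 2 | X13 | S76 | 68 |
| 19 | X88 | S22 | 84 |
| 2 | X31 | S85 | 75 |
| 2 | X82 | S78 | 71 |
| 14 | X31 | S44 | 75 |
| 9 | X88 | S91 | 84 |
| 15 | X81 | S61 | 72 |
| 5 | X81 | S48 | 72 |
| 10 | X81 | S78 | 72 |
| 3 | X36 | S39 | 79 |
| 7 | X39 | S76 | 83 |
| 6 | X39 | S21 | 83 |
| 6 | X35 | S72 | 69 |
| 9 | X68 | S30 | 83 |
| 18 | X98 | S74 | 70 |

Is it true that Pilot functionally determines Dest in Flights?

Pilot=X56: 1 row → Dest = 74 ✓
Pilot=X17: 1 row → Dest = 81 ✓
Pilot=X84: 1 row → Dest = 78 ✓
Pilot=X13: 1 row → Dest = 68 ✓
Pilot=X88: 2 rows → Dest = 84, 84 ✓
Pilot=X31: 2 rows → Dest = 75, 75 ✓
Pilot=X82: 1 row → Dest = 71 ✓
Pilot=X81: 3 rows → Dest = 72, 72, 72 ✓
Pilot=X36: 1 row → Dest = 79 ✓
Pilot=X39: 2 rows → Dest = 83, 83 ✓
Pilot=X35: 1 row → Dest = 69 ✓
Pilot=X68: 1 row → Dest = 83 ✓
Pilot=X98: 1 row → Dest = 70 ✓
Every Pilot value is associated with a single Dest value, so Pilot → Dest holds.

Yes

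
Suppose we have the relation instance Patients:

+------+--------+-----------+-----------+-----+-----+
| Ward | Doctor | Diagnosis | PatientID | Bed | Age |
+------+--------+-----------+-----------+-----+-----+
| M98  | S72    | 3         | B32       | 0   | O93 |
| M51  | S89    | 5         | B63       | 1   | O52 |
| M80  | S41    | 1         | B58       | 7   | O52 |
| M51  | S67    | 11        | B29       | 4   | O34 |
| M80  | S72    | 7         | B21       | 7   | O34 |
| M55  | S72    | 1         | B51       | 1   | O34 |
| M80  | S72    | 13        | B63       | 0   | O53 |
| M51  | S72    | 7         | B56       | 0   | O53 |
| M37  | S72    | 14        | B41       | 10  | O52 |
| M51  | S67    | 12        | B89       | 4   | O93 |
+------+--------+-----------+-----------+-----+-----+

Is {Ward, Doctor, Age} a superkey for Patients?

All 10 rows have distinct {Ward, Doctor, Age} values, so {Ward, Doctor, Age} → (all attributes) holds and {Ward, Doctor, Age} is a superkey.

Yes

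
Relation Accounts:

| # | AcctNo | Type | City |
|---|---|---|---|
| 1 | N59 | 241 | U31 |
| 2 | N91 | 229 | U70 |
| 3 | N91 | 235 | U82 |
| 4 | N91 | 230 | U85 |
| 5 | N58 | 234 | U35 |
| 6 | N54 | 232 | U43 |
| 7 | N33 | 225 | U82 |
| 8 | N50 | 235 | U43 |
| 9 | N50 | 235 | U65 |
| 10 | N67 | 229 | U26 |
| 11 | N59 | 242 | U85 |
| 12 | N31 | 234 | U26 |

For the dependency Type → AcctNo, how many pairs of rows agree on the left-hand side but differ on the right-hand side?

4

Type=229: violating pairs (2,10) — 1 pair.
Type=235: violating pairs (3,8), (3,9) — 2 pairs.
Type=234: violating pairs (5,12) — 1 pair.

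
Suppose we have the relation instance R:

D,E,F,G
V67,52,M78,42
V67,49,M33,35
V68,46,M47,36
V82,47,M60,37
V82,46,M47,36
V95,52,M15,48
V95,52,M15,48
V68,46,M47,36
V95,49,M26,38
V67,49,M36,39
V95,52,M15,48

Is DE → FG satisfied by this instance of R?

(D=V67, E=52): 1 row → {F,G} = (M78, 42) ✓
(D=V67, E=49): 2 rows → {F,G} takes values {(M33, 35), (M36, 39)} — violation
(D=V68, E=46): 2 rows → {F,G} = (M47, 36), (M47, 36) ✓
(D=V82, E=47): 1 row → {F,G} = (M60, 37) ✓
(D=V82, E=46): 1 row → {F,G} = (M47, 36) ✓
(D=V95, E=52): 3 rows → {F,G} = (M15, 48), (M15, 48), (M15, 48) ✓
(D=V95, E=49): 1 row → {F,G} = (M26, 38) ✓
Two rows agree on DE but differ on FG, so DE → FG does not hold.

No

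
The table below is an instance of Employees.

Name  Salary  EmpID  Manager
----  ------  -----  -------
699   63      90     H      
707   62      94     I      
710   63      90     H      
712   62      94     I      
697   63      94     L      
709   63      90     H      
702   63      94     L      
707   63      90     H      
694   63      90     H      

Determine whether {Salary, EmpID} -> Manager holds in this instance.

Yes

(Salary=63, EmpID=90): 5 rows → Manager = H, H, H, H, H ✓
(Salary=62, EmpID=94): 2 rows → Manager = I, I ✓
(Salary=63, EmpID=94): 2 rows → Manager = L, L ✓
Every {Salary, EmpID} value is associated with a single Manager value, so {Salary, EmpID} -> Manager holds.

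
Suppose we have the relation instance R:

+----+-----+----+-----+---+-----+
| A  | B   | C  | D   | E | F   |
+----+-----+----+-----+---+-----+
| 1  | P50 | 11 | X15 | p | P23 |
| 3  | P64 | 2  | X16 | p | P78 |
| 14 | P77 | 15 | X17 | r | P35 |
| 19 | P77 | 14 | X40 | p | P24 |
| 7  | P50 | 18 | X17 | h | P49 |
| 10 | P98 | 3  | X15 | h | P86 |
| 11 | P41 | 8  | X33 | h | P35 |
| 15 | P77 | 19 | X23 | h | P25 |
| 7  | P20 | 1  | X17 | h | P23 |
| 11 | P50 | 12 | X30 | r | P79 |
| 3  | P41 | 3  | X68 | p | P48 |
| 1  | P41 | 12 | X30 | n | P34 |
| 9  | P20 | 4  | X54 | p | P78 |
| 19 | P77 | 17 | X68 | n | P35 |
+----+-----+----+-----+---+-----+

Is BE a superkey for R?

Yes

All 14 rows have distinct BE values, so BE → (all attributes) holds and BE is a superkey.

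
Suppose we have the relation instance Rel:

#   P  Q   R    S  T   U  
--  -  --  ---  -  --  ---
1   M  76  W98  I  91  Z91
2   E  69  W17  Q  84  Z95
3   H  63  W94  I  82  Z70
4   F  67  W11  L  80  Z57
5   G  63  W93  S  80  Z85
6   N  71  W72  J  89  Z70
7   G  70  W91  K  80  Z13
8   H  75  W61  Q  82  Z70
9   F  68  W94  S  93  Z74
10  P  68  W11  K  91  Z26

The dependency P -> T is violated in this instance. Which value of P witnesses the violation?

F

P=M: row 1 → T = 91 ✓
P=E: row 2 → T = 84 ✓
P=H: rows 3, 8 → T = 82, 82 ✓
P=F: rows 4, 9 → T takes values {80, 93} — violation
P=G: rows 5, 7 → T = 80, 80 ✓
P=N: row 6 → T = 89 ✓
P=P: row 10 → T = 91 ✓
The only P value with inconsistent T is P=F.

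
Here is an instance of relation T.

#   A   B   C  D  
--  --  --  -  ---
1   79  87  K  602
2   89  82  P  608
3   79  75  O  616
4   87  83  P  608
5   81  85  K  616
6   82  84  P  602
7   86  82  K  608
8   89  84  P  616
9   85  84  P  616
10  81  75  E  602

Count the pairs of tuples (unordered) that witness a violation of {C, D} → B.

1

(C=P, D=608): violating pairs (2,4) — 1 pair.
(C=P, D=616): all 2 rows agree on B — 0 pairs.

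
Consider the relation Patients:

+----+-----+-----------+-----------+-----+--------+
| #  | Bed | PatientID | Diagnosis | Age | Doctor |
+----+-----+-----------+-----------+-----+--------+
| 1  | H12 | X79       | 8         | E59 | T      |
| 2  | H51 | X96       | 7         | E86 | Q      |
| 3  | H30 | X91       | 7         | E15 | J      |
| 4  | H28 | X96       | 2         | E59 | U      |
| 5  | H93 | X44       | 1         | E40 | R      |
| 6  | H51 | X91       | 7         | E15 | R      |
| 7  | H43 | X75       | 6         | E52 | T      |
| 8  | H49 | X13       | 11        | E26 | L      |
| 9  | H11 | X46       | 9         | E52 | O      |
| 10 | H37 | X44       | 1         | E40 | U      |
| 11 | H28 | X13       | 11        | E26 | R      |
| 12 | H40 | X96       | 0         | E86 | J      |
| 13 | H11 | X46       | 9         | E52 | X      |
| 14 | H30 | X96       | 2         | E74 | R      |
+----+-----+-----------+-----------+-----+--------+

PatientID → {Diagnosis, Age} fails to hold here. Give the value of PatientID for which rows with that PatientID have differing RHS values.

X96

PatientID=X79: row 1 → {Diagnosis,Age} = (8, E59) ✓
PatientID=X96: rows 2, 4, 12, 14 → {Diagnosis,Age} takes values {(7, E86), (2, E59), (0, E86), (2, E74)} — violation
PatientID=X91: rows 3, 6 → {Diagnosis,Age} = (7, E15), (7, E15) ✓
PatientID=X44: rows 5, 10 → {Diagnosis,Age} = (1, E40), (1, E40) ✓
PatientID=X75: row 7 → {Diagnosis,Age} = (6, E52) ✓
PatientID=X13: rows 8, 11 → {Diagnosis,Age} = (11, E26), (11, E26) ✓
PatientID=X46: rows 9, 13 → {Diagnosis,Age} = (9, E52), (9, E52) ✓
The only PatientID value with inconsistent RHS is PatientID=X96.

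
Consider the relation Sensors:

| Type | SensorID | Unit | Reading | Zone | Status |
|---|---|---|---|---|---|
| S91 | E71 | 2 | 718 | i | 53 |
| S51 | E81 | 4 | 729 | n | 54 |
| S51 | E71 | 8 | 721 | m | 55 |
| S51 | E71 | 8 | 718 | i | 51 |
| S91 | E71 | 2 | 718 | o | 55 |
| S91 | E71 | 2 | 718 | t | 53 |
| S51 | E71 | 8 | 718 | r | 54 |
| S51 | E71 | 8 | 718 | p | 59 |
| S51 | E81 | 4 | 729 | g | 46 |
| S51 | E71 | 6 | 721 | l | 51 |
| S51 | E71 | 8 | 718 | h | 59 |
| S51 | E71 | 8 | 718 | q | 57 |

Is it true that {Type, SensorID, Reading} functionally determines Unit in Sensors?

No

(Type=S91, SensorID=E71, Reading=718): 3 rows → Unit = 2, 2, 2 ✓
(Type=S51, SensorID=E81, Reading=729): 2 rows → Unit = 4, 4 ✓
(Type=S51, SensorID=E71, Reading=721): 2 rows → Unit takes values {8, 6} — violation
(Type=S51, SensorID=E71, Reading=718): 5 rows → Unit = 8, 8, 8, 8, 8 ✓
Two rows agree on {Type, SensorID, Reading} but differ on Unit, so {Type, SensorID, Reading} → Unit does not hold.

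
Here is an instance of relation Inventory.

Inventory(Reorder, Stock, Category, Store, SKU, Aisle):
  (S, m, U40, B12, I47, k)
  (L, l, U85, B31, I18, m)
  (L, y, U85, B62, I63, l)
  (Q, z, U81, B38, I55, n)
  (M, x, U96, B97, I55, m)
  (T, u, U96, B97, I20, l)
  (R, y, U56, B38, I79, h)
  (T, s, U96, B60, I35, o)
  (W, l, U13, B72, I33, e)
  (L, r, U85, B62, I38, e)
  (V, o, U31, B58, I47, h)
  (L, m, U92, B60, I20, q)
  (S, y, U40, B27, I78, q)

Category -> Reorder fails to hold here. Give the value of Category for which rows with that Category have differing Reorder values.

Category=U40: 2 rows → Reorder = S, S ✓
Category=U85: 3 rows → Reorder = L, L, L ✓
Category=U81: 1 row → Reorder = Q ✓
Category=U96: 3 rows → Reorder takes values {M, T} — violation
Category=U56: 1 row → Reorder = R ✓
Category=U13: 1 row → Reorder = W ✓
Category=U31: 1 row → Reorder = V ✓
Category=U92: 1 row → Reorder = L ✓
The only Category value with inconsistent Reorder is Category=U96.

U96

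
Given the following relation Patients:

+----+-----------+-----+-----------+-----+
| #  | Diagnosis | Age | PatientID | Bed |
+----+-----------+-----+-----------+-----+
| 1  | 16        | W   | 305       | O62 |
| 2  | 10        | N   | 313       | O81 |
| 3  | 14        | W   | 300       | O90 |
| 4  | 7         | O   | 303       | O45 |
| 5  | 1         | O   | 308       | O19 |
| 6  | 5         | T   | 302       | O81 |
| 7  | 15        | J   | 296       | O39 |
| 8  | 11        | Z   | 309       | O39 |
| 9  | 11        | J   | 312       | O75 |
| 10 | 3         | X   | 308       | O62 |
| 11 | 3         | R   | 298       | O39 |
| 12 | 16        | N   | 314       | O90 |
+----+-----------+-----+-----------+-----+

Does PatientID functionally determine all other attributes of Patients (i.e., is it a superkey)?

Rows 5 and 10 have the same PatientID value PatientID=308 but are distinct tuples, so PatientID does not determine every attribute — not a superkey.

No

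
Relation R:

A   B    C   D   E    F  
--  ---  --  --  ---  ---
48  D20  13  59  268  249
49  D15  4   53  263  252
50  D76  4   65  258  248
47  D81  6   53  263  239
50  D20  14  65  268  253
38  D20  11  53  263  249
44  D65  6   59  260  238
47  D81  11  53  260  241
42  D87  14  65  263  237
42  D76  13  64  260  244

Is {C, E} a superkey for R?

All 10 rows have distinct {C, E} values, so {C, E} → (all attributes) holds and {C, E} is a superkey.

Yes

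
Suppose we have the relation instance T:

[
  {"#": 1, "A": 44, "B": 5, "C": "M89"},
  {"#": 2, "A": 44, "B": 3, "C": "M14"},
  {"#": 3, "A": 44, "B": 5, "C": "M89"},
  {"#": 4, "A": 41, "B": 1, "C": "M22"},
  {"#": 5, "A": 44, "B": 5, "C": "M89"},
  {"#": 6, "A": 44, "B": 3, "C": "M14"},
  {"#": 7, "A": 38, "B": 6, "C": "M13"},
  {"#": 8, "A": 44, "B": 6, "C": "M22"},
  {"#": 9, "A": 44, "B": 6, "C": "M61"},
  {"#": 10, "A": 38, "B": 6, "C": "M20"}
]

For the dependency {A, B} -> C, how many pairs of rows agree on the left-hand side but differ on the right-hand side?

2

(A=44, B=5): all 3 rows agree on C — 0 pairs.
(A=44, B=3): all 2 rows agree on C — 0 pairs.
(A=38, B=6): violating pairs (7,10) — 1 pair.
(A=44, B=6): violating pairs (8,9) — 1 pair.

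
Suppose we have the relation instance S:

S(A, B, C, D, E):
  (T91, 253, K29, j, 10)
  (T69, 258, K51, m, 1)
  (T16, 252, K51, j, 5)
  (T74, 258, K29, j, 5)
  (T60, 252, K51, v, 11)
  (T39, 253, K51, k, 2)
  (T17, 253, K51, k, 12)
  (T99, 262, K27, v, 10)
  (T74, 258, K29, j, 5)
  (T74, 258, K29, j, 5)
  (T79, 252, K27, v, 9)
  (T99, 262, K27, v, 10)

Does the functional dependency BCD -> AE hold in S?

(B=253, C=K29, D=j): 1 row → {A,E} = (T91, 10) ✓
(B=258, C=K51, D=m): 1 row → {A,E} = (T69, 1) ✓
(B=252, C=K51, D=j): 1 row → {A,E} = (T16, 5) ✓
(B=258, C=K29, D=j): 3 rows → {A,E} = (T74, 5), (T74, 5), (T74, 5) ✓
(B=252, C=K51, D=v): 1 row → {A,E} = (T60, 11) ✓
(B=253, C=K51, D=k): 2 rows → {A,E} takes values {(T39, 2), (T17, 12)} — violation
(B=262, C=K27, D=v): 2 rows → {A,E} = (T99, 10), (T99, 10) ✓
(B=252, C=K27, D=v): 1 row → {A,E} = (T79, 9) ✓
Two rows agree on BCD but differ on AE, so BCD -> AE does not hold.

No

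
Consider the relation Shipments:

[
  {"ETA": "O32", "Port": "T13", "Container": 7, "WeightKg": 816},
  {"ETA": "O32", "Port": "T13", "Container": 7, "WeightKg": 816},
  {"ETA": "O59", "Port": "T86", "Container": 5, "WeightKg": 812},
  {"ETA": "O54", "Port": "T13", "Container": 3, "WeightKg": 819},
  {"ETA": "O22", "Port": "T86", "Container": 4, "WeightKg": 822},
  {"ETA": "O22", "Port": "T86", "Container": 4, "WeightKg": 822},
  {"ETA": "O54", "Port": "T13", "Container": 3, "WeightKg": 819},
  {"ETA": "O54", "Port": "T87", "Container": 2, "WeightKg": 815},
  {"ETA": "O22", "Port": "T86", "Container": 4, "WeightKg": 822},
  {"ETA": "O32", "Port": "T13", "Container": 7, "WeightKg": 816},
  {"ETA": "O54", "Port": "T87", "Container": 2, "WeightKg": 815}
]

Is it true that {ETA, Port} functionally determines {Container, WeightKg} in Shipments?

Yes

(ETA=O32, Port=T13): 3 rows → {Container,WeightKg} = (7, 816), (7, 816), (7, 816) ✓
(ETA=O59, Port=T86): 1 row → {Container,WeightKg} = (5, 812) ✓
(ETA=O54, Port=T13): 2 rows → {Container,WeightKg} = (3, 819), (3, 819) ✓
(ETA=O22, Port=T86): 3 rows → {Container,WeightKg} = (4, 822), (4, 822), (4, 822) ✓
(ETA=O54, Port=T87): 2 rows → {Container,WeightKg} = (2, 815), (2, 815) ✓
Every {ETA, Port} value is associated with a single {Container, WeightKg} value, so {ETA, Port} -> {Container, WeightKg} holds.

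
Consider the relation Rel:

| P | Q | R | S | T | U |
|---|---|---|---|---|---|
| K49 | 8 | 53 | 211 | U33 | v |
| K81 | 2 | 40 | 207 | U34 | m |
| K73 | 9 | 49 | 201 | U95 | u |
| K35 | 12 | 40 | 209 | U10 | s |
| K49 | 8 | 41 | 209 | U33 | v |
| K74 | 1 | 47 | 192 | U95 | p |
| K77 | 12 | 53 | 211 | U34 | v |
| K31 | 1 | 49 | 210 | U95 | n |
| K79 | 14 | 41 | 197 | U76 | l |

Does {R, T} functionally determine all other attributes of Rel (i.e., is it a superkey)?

No

Two distinct rows share (R=49, T=U95), so {R, T} does not determine every attribute — not a superkey.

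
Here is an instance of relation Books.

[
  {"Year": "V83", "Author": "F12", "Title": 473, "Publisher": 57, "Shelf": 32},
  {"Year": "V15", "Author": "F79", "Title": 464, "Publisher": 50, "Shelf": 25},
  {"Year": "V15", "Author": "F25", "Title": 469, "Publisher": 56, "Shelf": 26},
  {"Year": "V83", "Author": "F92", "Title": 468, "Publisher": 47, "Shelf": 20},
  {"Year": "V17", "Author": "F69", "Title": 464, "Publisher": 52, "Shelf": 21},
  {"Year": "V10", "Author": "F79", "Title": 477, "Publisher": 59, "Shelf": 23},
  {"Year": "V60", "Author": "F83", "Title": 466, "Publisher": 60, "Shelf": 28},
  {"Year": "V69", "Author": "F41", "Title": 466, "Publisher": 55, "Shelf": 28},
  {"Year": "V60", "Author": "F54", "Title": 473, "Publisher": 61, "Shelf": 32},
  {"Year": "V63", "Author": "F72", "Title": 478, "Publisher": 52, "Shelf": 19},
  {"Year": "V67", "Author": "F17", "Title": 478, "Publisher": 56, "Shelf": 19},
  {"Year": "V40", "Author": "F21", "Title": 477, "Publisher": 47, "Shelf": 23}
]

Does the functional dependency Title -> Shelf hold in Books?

Title=473: 2 rows → Shelf = 32, 32 ✓
Title=464: 2 rows → Shelf takes values {25, 21} — violation
Title=469: 1 row → Shelf = 26 ✓
Title=468: 1 row → Shelf = 20 ✓
Title=477: 2 rows → Shelf = 23, 23 ✓
Title=466: 2 rows → Shelf = 28, 28 ✓
Title=478: 2 rows → Shelf = 19, 19 ✓
Two rows agree on Title but differ on Shelf, so Title -> Shelf does not hold.

No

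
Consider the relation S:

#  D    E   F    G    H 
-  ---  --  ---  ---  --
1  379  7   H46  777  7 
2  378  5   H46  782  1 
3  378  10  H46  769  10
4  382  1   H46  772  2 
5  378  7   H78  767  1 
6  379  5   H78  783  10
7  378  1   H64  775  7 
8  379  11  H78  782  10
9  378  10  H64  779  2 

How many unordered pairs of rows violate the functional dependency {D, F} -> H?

2

(D=378, F=H46): violating pairs (2,3) — 1 pair.
(D=379, F=H78): all 2 rows agree on H — 0 pairs.
(D=378, F=H64): violating pairs (7,9) — 1 pair.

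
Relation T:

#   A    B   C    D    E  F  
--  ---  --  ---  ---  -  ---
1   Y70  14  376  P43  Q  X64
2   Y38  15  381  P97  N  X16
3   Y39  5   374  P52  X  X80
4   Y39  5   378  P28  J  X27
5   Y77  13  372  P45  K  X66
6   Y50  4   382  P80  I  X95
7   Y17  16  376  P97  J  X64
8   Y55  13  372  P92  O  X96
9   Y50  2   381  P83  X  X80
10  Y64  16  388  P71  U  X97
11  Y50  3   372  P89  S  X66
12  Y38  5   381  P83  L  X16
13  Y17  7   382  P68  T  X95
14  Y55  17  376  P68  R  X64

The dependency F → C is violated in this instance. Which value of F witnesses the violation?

X80

F=X64: rows 1, 7, 14 → C = 376, 376, 376 ✓
F=X16: rows 2, 12 → C = 381, 381 ✓
F=X80: rows 3, 9 → C takes values {374, 381} — violation
F=X27: row 4 → C = 378 ✓
F=X66: rows 5, 11 → C = 372, 372 ✓
F=X95: rows 6, 13 → C = 382, 382 ✓
F=X96: row 8 → C = 372 ✓
F=X97: row 10 → C = 388 ✓
The only F value with inconsistent C is F=X80.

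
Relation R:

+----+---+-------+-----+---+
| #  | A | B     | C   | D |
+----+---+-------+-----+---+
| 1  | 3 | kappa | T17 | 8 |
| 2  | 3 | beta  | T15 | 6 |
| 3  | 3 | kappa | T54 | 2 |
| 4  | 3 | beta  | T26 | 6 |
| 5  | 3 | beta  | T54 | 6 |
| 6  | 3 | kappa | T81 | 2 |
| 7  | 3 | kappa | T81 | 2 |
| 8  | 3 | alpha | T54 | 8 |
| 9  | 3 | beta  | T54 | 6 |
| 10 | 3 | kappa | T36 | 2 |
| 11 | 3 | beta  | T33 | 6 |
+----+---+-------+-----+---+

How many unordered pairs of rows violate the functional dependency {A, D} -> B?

1

(A=3, D=8): violating pairs (1,8) — 1 pair.
(A=3, D=6): all 5 rows agree on B — 0 pairs.
(A=3, D=2): all 4 rows agree on B — 0 pairs.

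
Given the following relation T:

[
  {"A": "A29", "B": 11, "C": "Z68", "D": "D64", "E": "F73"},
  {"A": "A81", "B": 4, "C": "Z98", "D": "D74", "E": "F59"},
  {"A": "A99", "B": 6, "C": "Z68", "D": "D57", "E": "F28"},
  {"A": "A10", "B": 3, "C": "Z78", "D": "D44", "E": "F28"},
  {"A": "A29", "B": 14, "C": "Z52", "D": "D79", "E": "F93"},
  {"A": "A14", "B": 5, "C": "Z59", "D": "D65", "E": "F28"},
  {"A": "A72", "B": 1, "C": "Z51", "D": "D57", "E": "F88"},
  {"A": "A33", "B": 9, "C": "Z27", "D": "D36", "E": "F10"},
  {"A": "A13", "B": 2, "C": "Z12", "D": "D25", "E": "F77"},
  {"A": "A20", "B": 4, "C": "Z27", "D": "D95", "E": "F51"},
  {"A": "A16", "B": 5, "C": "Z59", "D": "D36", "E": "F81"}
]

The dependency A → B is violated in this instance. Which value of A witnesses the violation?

A29

A=A29: 2 rows → B takes values {11, 14} — violation
A=A81: 1 row → B = 4 ✓
A=A99: 1 row → B = 6 ✓
A=A10: 1 row → B = 3 ✓
A=A14: 1 row → B = 5 ✓
A=A72: 1 row → B = 1 ✓
A=A33: 1 row → B = 9 ✓
A=A13: 1 row → B = 2 ✓
A=A20: 1 row → B = 4 ✓
A=A16: 1 row → B = 5 ✓
The only A value with inconsistent B is A=A29.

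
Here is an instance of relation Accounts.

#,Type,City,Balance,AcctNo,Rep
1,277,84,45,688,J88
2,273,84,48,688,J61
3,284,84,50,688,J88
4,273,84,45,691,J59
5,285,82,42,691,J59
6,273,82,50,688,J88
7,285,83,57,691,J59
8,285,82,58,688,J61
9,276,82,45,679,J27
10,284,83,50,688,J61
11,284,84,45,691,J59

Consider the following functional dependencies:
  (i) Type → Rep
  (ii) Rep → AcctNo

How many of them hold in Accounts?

(i) Type → Rep: Type=273: rows 2, 4, 6 → Rep takes values {J61, J59, J88} — violation; Type=284: rows 3, 10, 11 → Rep takes values {J88, J61, J59} — violation; Type=285: rows 5, 7, 8 → Rep takes values {J59, J61} — violation — fails.
(ii) Rep → AcctNo: every LHS value maps to a single RHS value — holds.
1 of the 2 dependencies holds.

1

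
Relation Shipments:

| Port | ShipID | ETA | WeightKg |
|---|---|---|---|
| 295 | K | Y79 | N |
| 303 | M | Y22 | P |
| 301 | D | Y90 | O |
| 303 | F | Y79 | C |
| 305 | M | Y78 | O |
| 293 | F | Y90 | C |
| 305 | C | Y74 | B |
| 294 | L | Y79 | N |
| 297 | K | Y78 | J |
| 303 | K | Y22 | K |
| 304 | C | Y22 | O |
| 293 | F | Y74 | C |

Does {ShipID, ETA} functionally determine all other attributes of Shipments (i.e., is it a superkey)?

Yes

All 12 rows have distinct {ShipID, ETA} values, so {ShipID, ETA} → (all attributes) holds and {ShipID, ETA} is a superkey.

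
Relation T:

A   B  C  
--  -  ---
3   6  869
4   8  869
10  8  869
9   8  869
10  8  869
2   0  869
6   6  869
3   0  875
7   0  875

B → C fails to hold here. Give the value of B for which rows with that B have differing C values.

0

B=6: 2 rows → C = 869, 869 ✓
B=8: 4 rows → C = 869, 869, 869, 869 ✓
B=0: 3 rows → C takes values {869, 875} — violation
The only B value with inconsistent C is B=0.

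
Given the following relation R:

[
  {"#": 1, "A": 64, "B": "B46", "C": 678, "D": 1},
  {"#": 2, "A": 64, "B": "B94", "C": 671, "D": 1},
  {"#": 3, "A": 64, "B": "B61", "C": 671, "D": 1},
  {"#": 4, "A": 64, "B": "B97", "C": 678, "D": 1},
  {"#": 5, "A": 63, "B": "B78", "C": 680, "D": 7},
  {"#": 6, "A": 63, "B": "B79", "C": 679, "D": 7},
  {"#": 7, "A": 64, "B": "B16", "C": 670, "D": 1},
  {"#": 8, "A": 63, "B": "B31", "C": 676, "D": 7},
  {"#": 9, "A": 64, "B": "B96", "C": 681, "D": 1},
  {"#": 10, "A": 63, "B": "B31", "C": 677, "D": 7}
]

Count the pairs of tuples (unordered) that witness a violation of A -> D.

A=64: all 6 rows agree on D — 0 pairs.
A=63: all 4 rows agree on D — 0 pairs.

0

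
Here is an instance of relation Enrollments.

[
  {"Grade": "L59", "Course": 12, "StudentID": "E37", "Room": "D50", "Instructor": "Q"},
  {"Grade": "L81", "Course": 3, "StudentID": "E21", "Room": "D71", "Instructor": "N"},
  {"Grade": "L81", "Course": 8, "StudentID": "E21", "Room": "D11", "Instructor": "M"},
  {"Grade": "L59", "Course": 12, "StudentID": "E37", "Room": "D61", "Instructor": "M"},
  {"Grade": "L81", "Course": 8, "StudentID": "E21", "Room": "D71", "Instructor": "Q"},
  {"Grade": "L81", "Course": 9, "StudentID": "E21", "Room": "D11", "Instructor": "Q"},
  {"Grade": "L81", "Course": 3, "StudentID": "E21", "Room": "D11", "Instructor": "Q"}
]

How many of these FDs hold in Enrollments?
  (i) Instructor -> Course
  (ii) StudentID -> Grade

(i) Instructor -> Course: Instructor=Q: 4 rows → Course takes values {12, 8, 9, 3} — violation; Instructor=M: 2 rows → Course takes values {8, 12} — violation — fails.
(ii) StudentID -> Grade: every LHS value maps to a single RHS value — holds.
1 of the 2 dependencies holds.

1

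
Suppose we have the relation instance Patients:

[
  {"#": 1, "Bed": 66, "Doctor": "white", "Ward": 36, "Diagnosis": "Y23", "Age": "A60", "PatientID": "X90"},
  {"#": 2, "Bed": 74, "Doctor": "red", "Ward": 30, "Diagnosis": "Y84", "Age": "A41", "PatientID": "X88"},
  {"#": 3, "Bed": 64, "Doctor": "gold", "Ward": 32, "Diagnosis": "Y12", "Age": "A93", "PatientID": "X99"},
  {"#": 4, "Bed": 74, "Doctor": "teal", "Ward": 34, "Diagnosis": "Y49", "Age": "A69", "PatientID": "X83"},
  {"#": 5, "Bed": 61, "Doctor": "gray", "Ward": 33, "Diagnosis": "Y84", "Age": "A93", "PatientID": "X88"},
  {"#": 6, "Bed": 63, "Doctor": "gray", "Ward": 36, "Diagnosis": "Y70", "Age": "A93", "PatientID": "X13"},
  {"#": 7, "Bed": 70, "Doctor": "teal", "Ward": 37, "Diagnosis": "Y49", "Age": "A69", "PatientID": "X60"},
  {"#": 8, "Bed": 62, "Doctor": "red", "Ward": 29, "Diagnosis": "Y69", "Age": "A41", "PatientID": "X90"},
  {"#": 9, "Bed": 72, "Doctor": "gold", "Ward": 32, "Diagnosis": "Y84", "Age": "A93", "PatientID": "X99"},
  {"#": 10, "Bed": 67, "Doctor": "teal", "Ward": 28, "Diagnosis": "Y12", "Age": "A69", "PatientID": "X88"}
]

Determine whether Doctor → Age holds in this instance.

Yes

Doctor=white: row 1 → Age = A60 ✓
Doctor=red: rows 2, 8 → Age = A41, A41 ✓
Doctor=gold: rows 3, 9 → Age = A93, A93 ✓
Doctor=teal: rows 4, 7, 10 → Age = A69, A69, A69 ✓
Doctor=gray: rows 5, 6 → Age = A93, A93 ✓
Every Doctor value is associated with a single Age value, so Doctor → Age holds.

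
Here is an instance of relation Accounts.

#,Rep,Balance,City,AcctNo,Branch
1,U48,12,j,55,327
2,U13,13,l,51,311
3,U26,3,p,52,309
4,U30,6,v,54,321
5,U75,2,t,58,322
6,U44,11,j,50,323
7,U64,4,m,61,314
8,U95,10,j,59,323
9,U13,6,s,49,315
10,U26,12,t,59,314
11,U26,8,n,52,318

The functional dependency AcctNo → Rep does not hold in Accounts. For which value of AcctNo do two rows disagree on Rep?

AcctNo=55: row 1 → Rep = U48 ✓
AcctNo=51: row 2 → Rep = U13 ✓
AcctNo=52: rows 3, 11 → Rep = U26, U26 ✓
AcctNo=54: row 4 → Rep = U30 ✓
AcctNo=58: row 5 → Rep = U75 ✓
AcctNo=50: row 6 → Rep = U44 ✓
AcctNo=61: row 7 → Rep = U64 ✓
AcctNo=59: rows 8, 10 → Rep takes values {U95, U26} — violation
AcctNo=49: row 9 → Rep = U13 ✓
The only AcctNo value with inconsistent Rep is AcctNo=59.

59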